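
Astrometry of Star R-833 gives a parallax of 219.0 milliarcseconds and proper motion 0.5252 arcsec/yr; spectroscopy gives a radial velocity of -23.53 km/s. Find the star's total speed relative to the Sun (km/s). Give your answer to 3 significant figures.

d = 1/p = 1/0.2190″ = 4.5662 pc.
v_t = 4.740 μ d = 4.740 × 0.5252 × 4.5662 = 11.367 km/s.
v = √(v_r² + v_t²) = √((-23.53)² + 11.367²) = √682.87 = 26.132 km/s.

26.1 km/s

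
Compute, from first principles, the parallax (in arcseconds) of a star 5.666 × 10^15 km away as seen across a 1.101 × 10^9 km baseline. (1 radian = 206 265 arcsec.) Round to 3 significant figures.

θ ≈ B/d = (1.101 × 10^9) / (5.666 × 10^15) = 1.9432 × 10^-7 rad.
In arcseconds: 1.9432 × 10^-7 × 206265 = 0.040081″.

0.0401 arcsec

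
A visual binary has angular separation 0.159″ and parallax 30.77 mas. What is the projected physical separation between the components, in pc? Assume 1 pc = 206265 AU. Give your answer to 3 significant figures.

d = 1/p = 1/0.03077″ = 32.499 pc.
At distance d (pc), an angle of θ arcsec spans θ·d AU: s = 0.159 × 32.499 = 5.1673 AU.
= 5.1673 / 206265 = 2.5052 × 10^-5 pc.

2.51 × 10^-5 pc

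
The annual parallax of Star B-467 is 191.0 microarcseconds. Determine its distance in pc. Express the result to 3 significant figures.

p = 191.0 microarcseconds = 0.0001910 arcsec.
d = 1/p = 1/0.0001910 = 5235.6 pc.

5240 pc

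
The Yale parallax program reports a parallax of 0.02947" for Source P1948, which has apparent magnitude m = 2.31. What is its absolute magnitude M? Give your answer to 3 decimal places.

M = -0.343

d = 1/p = 1/0.02947″ = 33.933 pc.
m − M = 5 log₁₀(33.933) − 5 = 7.6531 − 5 = 2.6531.
M = m − (m − M) = 2.31 − 2.6531 = -0.343.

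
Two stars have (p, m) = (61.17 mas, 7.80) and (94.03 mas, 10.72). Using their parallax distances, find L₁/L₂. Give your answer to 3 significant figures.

L₁/L₂ = 34.8

d₁ = 1/p₁ = 1/0.06117″ = 16.348 pc; d₂ = 1/p₂ = 1/0.09403″ = 10.635 pc.
M₁ = m₁ − 5 log₁₀ d₁ + 5 = 7.80 − 6.0673 + 5 = 6.7327.
M₂ = 10.72 − 5.1337 + 5 = 10.5863.
L₁/L₂ = 10^(0.4(M₂ − M₁)) = 10^(0.4 × 3.8536) = 10^1.54144 = 34.789.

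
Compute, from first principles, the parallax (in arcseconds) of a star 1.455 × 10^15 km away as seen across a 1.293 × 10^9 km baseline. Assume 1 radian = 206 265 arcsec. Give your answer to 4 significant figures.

0.1833 arcsec

θ ≈ B/d = (1.293 × 10^9) / (1.455 × 10^15) = 8.8866 × 10^-7 rad.
In arcseconds: 8.8866 × 10^-7 × 206265 = 0.1833″.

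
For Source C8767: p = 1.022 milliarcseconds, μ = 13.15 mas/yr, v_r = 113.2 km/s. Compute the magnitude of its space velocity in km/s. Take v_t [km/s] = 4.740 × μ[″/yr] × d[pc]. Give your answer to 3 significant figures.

d = 1/p = 1/0.001022″ = 978.47 pc.
μ = 13.15 mas/yr = 0.01315 ″/yr.
v_t = 4.740 μ d = 4.740 × 0.01315 × 978.47 = 60.989 km/s.
v = √(v_r² + v_t²) = √(113.2² + 60.989²) = √16533.9 = 128.58 km/s.

129 km/s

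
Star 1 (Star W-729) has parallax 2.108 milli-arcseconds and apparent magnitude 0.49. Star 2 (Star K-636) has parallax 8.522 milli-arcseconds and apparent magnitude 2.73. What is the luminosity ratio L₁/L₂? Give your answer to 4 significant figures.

L₁/L₂ = 128.6

d₁ = 1/p₁ = 1/0.002108″ = 474.38 pc; d₂ = 1/p₂ = 1/0.008522″ = 117.34 pc.
M₁ = m₁ − 5 log₁₀ d₁ + 5 = 0.49 − 13.3806 + 5 = -7.8906.
M₂ = 2.73 − 10.3472 + 5 = -2.6172.
L₁/L₂ = 10^(0.4(M₂ − M₁)) = 10^(0.4 × 5.2734) = 10^2.10936 = 128.64.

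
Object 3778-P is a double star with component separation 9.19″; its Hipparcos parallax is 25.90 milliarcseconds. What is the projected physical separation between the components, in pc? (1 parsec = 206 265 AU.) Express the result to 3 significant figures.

d = 1/p = 1/0.02590″ = 38.61 pc.
At distance d (pc), an angle of θ arcsec spans θ·d AU: s = 9.19 × 38.61 = 354.83 AU.
= 354.83 / 206265 = 0.0017203 pc.

0.00172 pc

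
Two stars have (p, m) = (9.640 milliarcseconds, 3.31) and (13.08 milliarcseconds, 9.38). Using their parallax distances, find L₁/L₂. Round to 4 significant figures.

d₁ = 1/p₁ = 1/0.009640″ = 103.73 pc; d₂ = 1/p₂ = 1/0.01308″ = 76.453 pc.
M₁ = m₁ − 5 log₁₀ d₁ + 5 = 3.31 − 10.0795 + 5 = -1.7695.
M₂ = 9.38 − 9.4170 + 5 = 4.9630.
L₁/L₂ = 10^(0.4(M₂ − M₁)) = 10^(0.4 × 6.7325) = 10^2.69300 = 493.17.

L₁/L₂ = 493.2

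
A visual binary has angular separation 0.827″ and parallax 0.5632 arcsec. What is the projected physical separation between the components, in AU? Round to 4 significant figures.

d = 1/p = 1/0.5632″ = 1.7756 pc.
At distance d (pc), an angle of θ arcsec spans θ·d AU: s = 0.827 × 1.7756 = 1.4684 AU.

1.468 AU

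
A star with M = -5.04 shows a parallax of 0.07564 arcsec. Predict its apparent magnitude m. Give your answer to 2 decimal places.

d = 1/p = 1/0.07564″ = 13.221 pc.
m − M = 5 log₁₀ d − 5 = 5 log₁₀(13.221) − 5 = 5.6063 − 5 = 0.6063.
m = M + (m − M) = -5.04 + 0.6063 = -4.43.

m = -4.43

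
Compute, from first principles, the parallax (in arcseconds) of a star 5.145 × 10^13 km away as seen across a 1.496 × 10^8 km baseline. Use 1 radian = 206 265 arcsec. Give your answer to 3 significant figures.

0.600 arcsec

θ ≈ B/d = (1.496 × 10^8) / (5.145 × 10^13) = 2.9077 × 10^-6 rad.
In arcseconds: 2.9077 × 10^-6 × 206265 = 0.59976″.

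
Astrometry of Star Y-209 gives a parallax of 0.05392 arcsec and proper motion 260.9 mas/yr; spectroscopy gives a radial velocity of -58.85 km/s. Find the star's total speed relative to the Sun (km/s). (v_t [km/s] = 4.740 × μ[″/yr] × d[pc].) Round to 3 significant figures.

63.2 km/s

d = 1/p = 1/0.05392″ = 18.546 pc.
μ = 260.9 mas/yr = 0.2609 ″/yr.
v_t = 4.740 μ d = 4.740 × 0.2609 × 18.546 = 22.935 km/s.
v = √(v_r² + v_t²) = √((-58.85)² + 22.935²) = √3989.34 = 63.161 km/s.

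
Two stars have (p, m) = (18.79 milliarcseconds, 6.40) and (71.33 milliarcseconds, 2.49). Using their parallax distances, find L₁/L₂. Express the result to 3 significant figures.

L₁/L₂ = 0.393

d₁ = 1/p₁ = 1/0.01879″ = 53.22 pc; d₂ = 1/p₂ = 1/0.07133″ = 14.019 pc.
M₁ = m₁ − 5 log₁₀ d₁ + 5 = 6.40 − 8.6304 + 5 = 2.7696.
M₂ = 2.49 − 5.7336 + 5 = 1.7564.
L₁/L₂ = 10^(0.4(M₂ − M₁)) = 10^(0.4 × (-1.0132)) = 10^(-0.40528) = 0.3933.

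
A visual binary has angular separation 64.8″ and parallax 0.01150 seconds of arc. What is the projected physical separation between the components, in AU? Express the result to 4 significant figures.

5635 AU

d = 1/p = 1/0.01150″ = 86.957 pc.
At distance d (pc), an angle of θ arcsec spans θ·d AU: s = 64.8 × 86.957 = 5634.8 AU.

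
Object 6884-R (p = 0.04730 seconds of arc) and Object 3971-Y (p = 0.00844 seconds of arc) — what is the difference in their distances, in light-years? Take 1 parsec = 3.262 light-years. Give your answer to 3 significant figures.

d_A = 1/0.04730″ = 21.142 pc; d_B = 1/0.008440″ = 118.48 pc.
|d_B − d_A| = |118.48 − 21.142| = 97.338 pc = 97.338 × 3.262 ly = 317.52 ly.

318 ly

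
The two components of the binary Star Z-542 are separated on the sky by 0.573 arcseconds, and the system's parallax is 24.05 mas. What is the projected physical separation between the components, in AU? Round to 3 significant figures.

d = 1/p = 1/0.02405″ = 41.58 pc.
At distance d (pc), an angle of θ arcsec spans θ·d AU: s = 0.573 × 41.58 = 23.825 AU.

23.8 AU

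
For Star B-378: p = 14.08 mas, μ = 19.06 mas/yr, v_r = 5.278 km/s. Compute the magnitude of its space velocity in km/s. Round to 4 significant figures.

8.308 km/s

d = 1/p = 1/0.01408″ = 71.023 pc.
μ = 19.06 mas/yr = 0.01906 ″/yr.
v_t = 4.740 μ d = 4.740 × 0.01906 × 71.023 = 6.4165 km/s.
v = √(v_r² + v_t²) = √(5.278² + 6.4165²) = √69.0288 = 8.3084 km/s.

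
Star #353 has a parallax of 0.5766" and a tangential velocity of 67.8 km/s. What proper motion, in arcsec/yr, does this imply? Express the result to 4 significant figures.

8.248 arcsec/yr

d = 1/p = 1/0.5766″ = 1.7343 pc.
μ = v_t / (4.74 d) = 67.8 / (4.74 × 1.7343) = 67.8 / 8.2206 = 8.2476 ″/yr.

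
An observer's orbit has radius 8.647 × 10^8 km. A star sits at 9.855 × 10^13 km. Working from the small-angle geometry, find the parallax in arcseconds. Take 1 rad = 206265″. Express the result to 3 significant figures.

θ ≈ B/d = (8.647 × 10^8) / (9.855 × 10^13) = 8.7742 × 10^-6 rad.
In arcseconds: 8.7742 × 10^-6 × 206265 = 1.8098″.

1.81 arcsec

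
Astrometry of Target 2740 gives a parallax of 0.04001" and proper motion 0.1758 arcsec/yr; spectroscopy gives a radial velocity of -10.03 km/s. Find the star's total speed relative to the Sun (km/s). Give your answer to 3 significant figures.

23.1 km/s

d = 1/p = 1/0.04001″ = 24.994 pc.
v_t = 4.740 μ d = 4.740 × 0.1758 × 24.994 = 20.827 km/s.
v = √(v_r² + v_t²) = √((-10.03)² + 20.827²) = √534.365 = 23.116 km/s.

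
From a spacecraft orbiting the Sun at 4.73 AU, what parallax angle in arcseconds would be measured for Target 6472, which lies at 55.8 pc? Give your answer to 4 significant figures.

0.08477 arcsec

p (arcsec) = B (AU) / d (pc).
p = 4.73 / 55.8 = 0.084767 arcsec.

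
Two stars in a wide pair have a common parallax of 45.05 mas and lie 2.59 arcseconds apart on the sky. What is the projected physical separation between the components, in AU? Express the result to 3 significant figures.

d = 1/p = 1/0.04505″ = 22.198 pc.
At distance d (pc), an angle of θ arcsec spans θ·d AU: s = 2.59 × 22.198 = 57.493 AU.

57.5 AU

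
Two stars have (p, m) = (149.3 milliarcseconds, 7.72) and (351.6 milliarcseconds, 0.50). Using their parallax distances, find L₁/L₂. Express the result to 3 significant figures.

d₁ = 1/p₁ = 1/0.1493″ = 6.6979 pc; d₂ = 1/p₂ = 1/0.3516″ = 2.8441 pc.
M₁ = m₁ − 5 log₁₀ d₁ + 5 = 7.72 − 4.1297 + 5 = 8.5903.
M₂ = 0.50 − 2.2697 + 5 = 3.2303.
L₁/L₂ = 10^(0.4(M₂ − M₁)) = 10^(0.4 × (-5.3600)) = 10^(-2.14400) = 0.0071779.

L₁/L₂ = 0.00718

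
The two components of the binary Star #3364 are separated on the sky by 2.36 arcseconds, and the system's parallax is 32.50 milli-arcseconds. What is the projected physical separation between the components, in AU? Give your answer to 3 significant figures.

d = 1/p = 1/0.03250″ = 30.769 pc.
At distance d (pc), an angle of θ arcsec spans θ·d AU: s = 2.36 × 30.769 = 72.615 AU.

72.6 AU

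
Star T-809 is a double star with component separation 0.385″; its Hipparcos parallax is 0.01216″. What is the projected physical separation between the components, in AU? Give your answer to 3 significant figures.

31.7 AU

d = 1/p = 1/0.01216″ = 82.237 pc.
At distance d (pc), an angle of θ arcsec spans θ·d AU: s = 0.385 × 82.237 = 31.661 AU.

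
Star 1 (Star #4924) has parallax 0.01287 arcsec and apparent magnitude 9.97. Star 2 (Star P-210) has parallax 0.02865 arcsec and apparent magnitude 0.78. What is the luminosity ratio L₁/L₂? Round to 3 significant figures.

d₁ = 1/p₁ = 1/0.01287″ = 77.7 pc; d₂ = 1/p₂ = 1/0.02865″ = 34.904 pc.
M₁ = m₁ − 5 log₁₀ d₁ + 5 = 9.97 − 9.4521 + 5 = 5.5179.
M₂ = 0.78 − 7.7144 + 5 = -1.9344.
L₁/L₂ = 10^(0.4(M₂ − M₁)) = 10^(0.4 × (-7.4523)) = 10^(-2.98092) = 0.0010449.

L₁/L₂ = 0.00104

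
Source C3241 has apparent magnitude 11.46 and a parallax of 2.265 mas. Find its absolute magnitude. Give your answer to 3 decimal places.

d = 1/p = 1/0.002265″ = 441.5 pc.
m − M = 5 log₁₀(441.5) − 5 = 13.2247 − 5 = 8.2247.
M = m − (m − M) = 11.46 − 8.2247 = 3.235.

M = 3.235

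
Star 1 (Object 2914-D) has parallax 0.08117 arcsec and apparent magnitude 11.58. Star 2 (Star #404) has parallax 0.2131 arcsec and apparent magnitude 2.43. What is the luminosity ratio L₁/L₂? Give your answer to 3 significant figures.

d₁ = 1/p₁ = 1/0.08117″ = 12.32 pc; d₂ = 1/p₂ = 1/0.2131″ = 4.6926 pc.
M₁ = m₁ − 5 log₁₀ d₁ + 5 = 11.58 − 5.4531 + 5 = 11.1269.
M₂ = 2.43 − 3.3571 + 5 = 4.0729.
L₁/L₂ = 10^(0.4(M₂ − M₁)) = 10^(0.4 × (-7.0540)) = 10^(-2.82160) = 0.001508.

L₁/L₂ = 0.00151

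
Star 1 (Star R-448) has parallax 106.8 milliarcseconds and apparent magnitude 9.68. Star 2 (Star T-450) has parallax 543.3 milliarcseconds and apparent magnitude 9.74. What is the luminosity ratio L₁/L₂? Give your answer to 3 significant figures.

d₁ = 1/p₁ = 1/0.1068″ = 9.3633 pc; d₂ = 1/p₂ = 1/0.5433″ = 1.8406 pc.
M₁ = m₁ − 5 log₁₀ d₁ + 5 = 9.68 − 4.8571 + 5 = 9.8229.
M₂ = 9.74 − 1.3248 + 5 = 13.4152.
L₁/L₂ = 10^(0.4(M₂ − M₁)) = 10^(0.4 × 3.5923) = 10^1.43692 = 27.348.

L₁/L₂ = 27.3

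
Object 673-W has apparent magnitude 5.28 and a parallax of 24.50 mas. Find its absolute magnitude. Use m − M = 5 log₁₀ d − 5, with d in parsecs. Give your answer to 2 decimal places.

M = 2.23

d = 1/p = 1/0.02450″ = 40.816 pc.
m − M = 5 log₁₀(40.816) − 5 = 8.0542 − 5 = 3.0542.
M = m − (m − M) = 5.28 − 3.0542 = 2.23.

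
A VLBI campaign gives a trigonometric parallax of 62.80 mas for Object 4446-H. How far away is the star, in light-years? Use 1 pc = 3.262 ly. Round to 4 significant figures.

51.94 light years

p = 62.80 mas = 0.06280 arcsec.
d = 1/p = 1/0.06280 = 15.924 pc.
In light-years: 15.924 × 3.262 = 51.944 ly.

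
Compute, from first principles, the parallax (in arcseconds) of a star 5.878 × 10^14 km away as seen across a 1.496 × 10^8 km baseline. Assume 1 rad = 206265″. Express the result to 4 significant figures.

θ ≈ B/d = (1.496 × 10^8) / (5.878 × 10^14) = 2.5451 × 10^-7 rad.
In arcseconds: 2.5451 × 10^-7 × 206265 = 0.052497″.

0.05250 arcsec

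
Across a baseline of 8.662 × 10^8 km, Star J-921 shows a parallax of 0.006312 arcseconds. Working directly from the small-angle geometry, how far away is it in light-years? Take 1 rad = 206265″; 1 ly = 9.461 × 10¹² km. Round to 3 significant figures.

θ = 0.006312″ = 0.006312/206265 = 3.0601 × 10^-8 rad.
d = B/θ = (8.662 × 10^8) / (3.0601 × 10^-8) = 2.8306 × 10^16 km = (2.8306 × 10^16) / (9.461 × 10^12) ly = 2991.9 ly.

2990 ly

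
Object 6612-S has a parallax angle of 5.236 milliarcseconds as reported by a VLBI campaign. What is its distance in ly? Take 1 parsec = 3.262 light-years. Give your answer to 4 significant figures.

623.0 ly

p = 5.236 milliarcseconds = 0.005236 arcsec.
d = 1/p = 1/0.005236 = 190.99 pc.
In light-years: 190.99 × 3.262 = 623.01 ly.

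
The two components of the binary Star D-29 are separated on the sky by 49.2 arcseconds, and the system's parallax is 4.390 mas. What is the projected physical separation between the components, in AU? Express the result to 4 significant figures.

11210 AU

d = 1/p = 1/0.004390″ = 227.79 pc.
At distance d (pc), an angle of θ arcsec spans θ·d AU: s = 49.2 × 227.79 = 11207 AU.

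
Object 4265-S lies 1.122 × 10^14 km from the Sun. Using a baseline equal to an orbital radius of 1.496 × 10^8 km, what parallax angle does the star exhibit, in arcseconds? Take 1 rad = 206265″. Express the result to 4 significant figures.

0.2750 arcsec

θ ≈ B/d = (1.496 × 10^8) / (1.122 × 10^14) = 1.3333 × 10^-6 rad.
In arcseconds: 1.3333 × 10^-6 × 206265 = 0.27501″.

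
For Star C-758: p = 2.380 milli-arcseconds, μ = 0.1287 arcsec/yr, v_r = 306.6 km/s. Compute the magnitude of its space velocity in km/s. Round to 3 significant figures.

400 km/s

d = 1/p = 1/0.002380″ = 420.17 pc.
v_t = 4.740 μ d = 4.740 × 0.1287 × 420.17 = 256.32 km/s.
v = √(v_r² + v_t²) = √(306.6² + 256.32²) = √159704 = 399.63 km/s.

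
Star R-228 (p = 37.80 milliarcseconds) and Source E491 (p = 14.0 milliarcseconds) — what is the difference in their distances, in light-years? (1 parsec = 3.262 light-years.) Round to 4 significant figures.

146.7 ly

d_A = 1/0.03780″ = 26.455 pc; d_B = 1/0.01400″ = 71.429 pc.
|d_B − d_A| = |71.429 − 26.455| = 44.974 pc = 44.974 × 3.262 ly = 146.71 ly.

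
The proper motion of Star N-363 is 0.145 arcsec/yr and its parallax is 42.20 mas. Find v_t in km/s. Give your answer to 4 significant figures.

16.29 km/s

d = 1/p = 1/0.04220″ = 23.697 pc.
v_t = 4.74 × μ × d = 4.74 × 0.145 × 23.697 = 16.287 km/s.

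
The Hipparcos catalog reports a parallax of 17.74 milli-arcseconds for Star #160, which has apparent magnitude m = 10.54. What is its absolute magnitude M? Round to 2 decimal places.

d = 1/p = 1/0.01774″ = 56.37 pc.
m − M = 5 log₁₀(56.37) − 5 = 8.7552 − 5 = 3.7552.
M = m − (m − M) = 10.54 − 3.7552 = 6.78.

M = 6.78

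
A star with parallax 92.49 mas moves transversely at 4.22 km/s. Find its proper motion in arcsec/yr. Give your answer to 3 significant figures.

0.0823 arcsec/yr

d = 1/p = 1/0.09249″ = 10.812 pc.
μ = v_t / (4.74 d) = 4.22 / (4.74 × 10.812) = 4.22 / 51.249 = 0.082343 ″/yr.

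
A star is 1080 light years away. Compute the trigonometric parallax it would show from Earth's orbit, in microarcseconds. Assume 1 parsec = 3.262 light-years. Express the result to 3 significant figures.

d = 1080 ly ÷ 3.262 = 331.09 pc.
p = 1/d = 1/331.09 = 0.0030203 arcsec.
= 0.0030203 × 10⁶ = 3020.3 μas.

3020 μas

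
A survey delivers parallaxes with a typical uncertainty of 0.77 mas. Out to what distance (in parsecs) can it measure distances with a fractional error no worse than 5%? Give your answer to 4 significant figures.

64.94 pc

σ_d/d = σ_p/p, so the condition is σ_p/p ≤ 0.05, i.e. p ≥ σ_p/0.05.
p_min = 0.77/0.05 = 15.4 mas = 0.0154 arcsec.
d_max = 1/p_min = 1/0.0154 = 64.935 pc.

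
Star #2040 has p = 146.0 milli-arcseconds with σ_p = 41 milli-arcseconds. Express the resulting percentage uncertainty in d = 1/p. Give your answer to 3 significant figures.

28.1%

For d = 1/p, |σ_d/d| = |σ_p/p|.
σ_p/p = 41 / 146.0 = 0.28082 = 28.082%.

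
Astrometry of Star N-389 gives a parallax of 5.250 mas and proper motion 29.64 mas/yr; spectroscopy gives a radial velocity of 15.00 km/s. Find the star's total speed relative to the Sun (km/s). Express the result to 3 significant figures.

30.7 km/s

d = 1/p = 1/0.005250″ = 190.48 pc.
μ = 29.64 mas/yr = 0.02964 ″/yr.
v_t = 4.740 μ d = 4.740 × 0.02964 × 190.48 = 26.761 km/s.
v = √(v_r² + v_t²) = √(15.00² + 26.761²) = √941.151 = 30.678 km/s.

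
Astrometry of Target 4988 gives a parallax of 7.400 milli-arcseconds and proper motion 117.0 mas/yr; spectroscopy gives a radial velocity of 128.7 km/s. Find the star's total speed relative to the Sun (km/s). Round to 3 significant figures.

d = 1/p = 1/0.007400″ = 135.14 pc.
μ = 117.0 mas/yr = 0.1170 ″/yr.
v_t = 4.740 μ d = 4.740 × 0.1170 × 135.14 = 74.946 km/s.
v = √(v_r² + v_t²) = √(128.7² + 74.946²) = √22180.6 = 148.93 km/s.

149 km/s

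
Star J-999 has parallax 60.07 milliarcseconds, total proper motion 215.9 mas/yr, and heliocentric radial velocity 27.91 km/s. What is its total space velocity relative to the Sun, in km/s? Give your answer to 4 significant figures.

d = 1/p = 1/0.06007″ = 16.647 pc.
μ = 215.9 mas/yr = 0.2159 ″/yr.
v_t = 4.740 μ d = 4.740 × 0.2159 × 16.647 = 17.036 km/s.
v = √(v_r² + v_t²) = √(27.91² + 17.036²) = √1069.19 = 32.698 km/s.

32.70 km/s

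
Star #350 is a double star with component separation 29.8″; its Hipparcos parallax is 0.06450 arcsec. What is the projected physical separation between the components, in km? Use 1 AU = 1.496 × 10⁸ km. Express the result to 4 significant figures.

d = 1/p = 1/0.06450″ = 15.504 pc.
At distance d (pc), an angle of θ arcsec spans θ·d AU: s = 29.8 × 15.504 = 462.02 AU.
= 462.02 × 1.496 × 10⁸ km = 6.9118 × 10^10 km.

6.912 × 10^10 km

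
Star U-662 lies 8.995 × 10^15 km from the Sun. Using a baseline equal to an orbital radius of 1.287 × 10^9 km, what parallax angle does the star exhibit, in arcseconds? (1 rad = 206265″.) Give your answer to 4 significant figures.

θ ≈ B/d = (1.287 × 10^9) / (8.995 × 10^15) = 1.4308 × 10^-7 rad.
In arcseconds: 1.4308 × 10^-7 × 206265 = 0.029512″.

0.02951 arcsec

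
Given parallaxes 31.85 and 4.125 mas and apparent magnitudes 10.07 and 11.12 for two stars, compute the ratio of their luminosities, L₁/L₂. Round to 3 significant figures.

d₁ = 1/p₁ = 1/0.03185″ = 31.397 pc; d₂ = 1/p₂ = 1/0.004125″ = 242.42 pc.
M₁ = m₁ − 5 log₁₀ d₁ + 5 = 10.07 − 7.4844 + 5 = 7.5856.
M₂ = 11.12 − 11.9228 + 5 = 4.1972.
L₁/L₂ = 10^(0.4(M₂ − M₁)) = 10^(0.4 × (-3.3884)) = 10^(-1.35536) = 0.04412.

L₁/L₂ = 0.0441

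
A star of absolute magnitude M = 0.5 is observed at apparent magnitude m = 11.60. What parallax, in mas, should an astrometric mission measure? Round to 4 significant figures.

0.6026 mas

m − M = 11.60 − 0.5 = 11.10.
d = 10^((m−M)/5 + 1) = 10^3.220 = 1659.6 pc.
p = 1/d = 1/1659.6 = 0.00060255 arcsec = 0.60255 mas.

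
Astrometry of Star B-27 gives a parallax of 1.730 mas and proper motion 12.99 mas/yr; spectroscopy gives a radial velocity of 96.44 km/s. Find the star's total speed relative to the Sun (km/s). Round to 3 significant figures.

103 km/s

d = 1/p = 1/0.001730″ = 578.03 pc.
μ = 12.99 mas/yr = 0.01299 ″/yr.
v_t = 4.740 μ d = 4.740 × 0.01299 × 578.03 = 35.591 km/s.
v = √(v_r² + v_t²) = √(96.44² + 35.591²) = √10567.4 = 102.8 km/s.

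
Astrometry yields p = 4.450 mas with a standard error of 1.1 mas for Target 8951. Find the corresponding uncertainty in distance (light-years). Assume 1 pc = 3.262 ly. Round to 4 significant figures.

d = 1/p, so σ_d = σ_p / p².
σ_d = 0.00110 / (0.004450)² = 0.00110 / 0.000019803 = 55.547 pc = 55.547 × 3.262 ly = 181.19 ly.

181.2 ly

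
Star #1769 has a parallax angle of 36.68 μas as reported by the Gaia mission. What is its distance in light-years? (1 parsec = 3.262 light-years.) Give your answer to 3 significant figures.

88900 light years

p = 36.68 μas = 0.00003668 arcsec.
d = 1/p = 1/0.00003668 = 27263 pc.
In light-years: 27263 × 3.262 = 88932 ly.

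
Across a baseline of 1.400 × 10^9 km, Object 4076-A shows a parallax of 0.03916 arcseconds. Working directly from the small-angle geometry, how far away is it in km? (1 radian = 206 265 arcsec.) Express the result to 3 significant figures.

θ = 0.03916″ = 0.03916/206265 = 1.8985 × 10^-7 rad.
d = B/θ = (1.400 × 10^9) / (1.8985 × 10^-7) = 7.3742 × 10^15 km.

7.37 × 10^15 km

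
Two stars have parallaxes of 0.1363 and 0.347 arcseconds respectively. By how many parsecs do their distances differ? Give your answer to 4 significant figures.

d_A = 1/0.1363″ = 7.3368 pc; d_B = 1/0.3470″ = 2.8818 pc.
|d_B − d_A| = |2.8818 − 7.3368| = 4.455 pc.

4.455 pc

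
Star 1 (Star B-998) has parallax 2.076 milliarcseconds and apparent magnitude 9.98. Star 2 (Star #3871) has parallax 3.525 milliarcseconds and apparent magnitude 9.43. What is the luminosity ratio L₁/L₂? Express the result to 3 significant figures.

L₁/L₂ = 1.74

d₁ = 1/p₁ = 1/0.002076″ = 481.7 pc; d₂ = 1/p₂ = 1/0.003525″ = 283.69 pc.
M₁ = m₁ − 5 log₁₀ d₁ + 5 = 9.98 − 13.4139 + 5 = 1.5661.
M₂ = 9.43 − 12.2642 + 5 = 2.1658.
L₁/L₂ = 10^(0.4(M₂ − M₁)) = 10^(0.4 × 0.5997) = 10^0.23988 = 1.7373.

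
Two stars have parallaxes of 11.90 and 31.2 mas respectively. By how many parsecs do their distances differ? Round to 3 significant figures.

d_A = 1/0.01190″ = 84.034 pc; d_B = 1/0.03120″ = 32.051 pc.
|d_B − d_A| = |32.051 − 84.034| = 51.983 pc.

52.0 pc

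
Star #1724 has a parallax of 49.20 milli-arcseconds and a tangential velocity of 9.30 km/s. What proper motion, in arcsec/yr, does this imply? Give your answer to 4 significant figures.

d = 1/p = 1/0.04920″ = 20.325 pc.
μ = v_t / (4.74 d) = 9.30 / (4.74 × 20.325) = 9.30 / 96.341 = 0.096532 ″/yr.

0.09653 arcsec/yr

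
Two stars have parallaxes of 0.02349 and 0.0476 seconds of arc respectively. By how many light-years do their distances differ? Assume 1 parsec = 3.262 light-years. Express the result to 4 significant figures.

70.34 ly

d_A = 1/0.02349″ = 42.571 pc; d_B = 1/0.04760″ = 21.008 pc.
|d_B − d_A| = |21.008 − 42.571| = 21.563 pc = 21.563 × 3.262 ly = 70.339 ly.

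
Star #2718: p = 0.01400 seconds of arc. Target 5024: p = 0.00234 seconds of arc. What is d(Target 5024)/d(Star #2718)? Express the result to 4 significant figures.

Since d = 1/p, d_B/d_A = p_A/p_B.
= 0.01400 / 0.00234 = 5.9829.

5.983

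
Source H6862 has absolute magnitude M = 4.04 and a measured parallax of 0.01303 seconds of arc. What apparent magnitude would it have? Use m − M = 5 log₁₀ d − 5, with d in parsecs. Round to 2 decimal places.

m = 8.47

d = 1/p = 1/0.01303″ = 76.746 pc.
m − M = 5 log₁₀ d − 5 = 5 log₁₀(76.746) − 5 = 9.4253 − 5 = 4.4253.
m = M + (m − M) = 4.04 + 4.4253 = 8.47.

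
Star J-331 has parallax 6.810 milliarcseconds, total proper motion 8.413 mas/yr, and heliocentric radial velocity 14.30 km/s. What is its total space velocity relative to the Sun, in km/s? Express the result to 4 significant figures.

d = 1/p = 1/0.006810″ = 146.84 pc.
μ = 8.413 mas/yr = 0.008413 ″/yr.
v_t = 4.740 μ d = 4.740 × 0.008413 × 146.84 = 5.8556 km/s.
v = √(v_r² + v_t²) = √(14.30² + 5.8556²) = √238.778 = 15.452 km/s.

15.45 km/s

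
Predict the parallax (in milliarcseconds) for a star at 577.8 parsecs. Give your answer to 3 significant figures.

p = 1/d = 1/577.8 = 0.0017307 arcsec.
= 0.0017307 × 1000 = 1.7307 mas.

1.73 mas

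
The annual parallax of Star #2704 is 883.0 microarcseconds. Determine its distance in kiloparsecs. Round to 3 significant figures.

p = 883.0 microarcseconds = 0.0008830 arcsec.
d = 1/p = 1/0.0008830 = 1132.5 pc.
= 1.1325 kpc.

1.13 kpc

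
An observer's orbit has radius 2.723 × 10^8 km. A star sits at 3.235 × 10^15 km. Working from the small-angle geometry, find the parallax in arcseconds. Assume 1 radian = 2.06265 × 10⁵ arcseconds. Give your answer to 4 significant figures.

θ ≈ B/d = (2.723 × 10^8) / (3.235 × 10^15) = 8.4173 × 10^-8 rad.
In arcseconds: 8.4173 × 10^-8 × 206265 = 0.017362″.

0.01736 arcsec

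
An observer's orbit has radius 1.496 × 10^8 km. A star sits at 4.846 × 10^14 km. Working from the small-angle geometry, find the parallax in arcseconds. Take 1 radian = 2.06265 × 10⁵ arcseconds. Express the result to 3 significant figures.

θ ≈ B/d = (1.496 × 10^8) / (4.846 × 10^14) = 3.0871 × 10^-7 rad.
In arcseconds: 3.0871 × 10^-7 × 206265 = 0.063676″.

0.0637 arcsec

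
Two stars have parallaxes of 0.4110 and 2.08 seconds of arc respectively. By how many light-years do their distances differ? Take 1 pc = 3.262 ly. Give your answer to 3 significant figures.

6.37 ly

d_A = 1/0.4110″ = 2.4331 pc; d_B = 1/2.080″ = 0.48077 pc.
|d_B − d_A| = |0.48077 − 2.4331| = 1.9523 pc = 1.9523 × 3.262 ly = 6.3684 ly.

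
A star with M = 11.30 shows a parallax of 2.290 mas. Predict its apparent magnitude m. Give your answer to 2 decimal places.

d = 1/p = 1/0.002290″ = 436.68 pc.
m − M = 5 log₁₀ d − 5 = 5 log₁₀(436.68) − 5 = 13.2008 − 5 = 8.2008.
m = M + (m − M) = 11.30 + 8.2008 = 19.50.

m = 19.50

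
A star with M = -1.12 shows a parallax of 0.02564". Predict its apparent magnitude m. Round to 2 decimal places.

m = 1.84

d = 1/p = 1/0.02564″ = 39.002 pc.
m − M = 5 log₁₀ d − 5 = 5 log₁₀(39.002) − 5 = 7.9554 − 5 = 2.9554.
m = M + (m − M) = -1.12 + 2.9554 = 1.84.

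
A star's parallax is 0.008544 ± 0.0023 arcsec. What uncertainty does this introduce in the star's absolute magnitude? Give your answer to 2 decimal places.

σ_M = 0.58 mag

M = m − 5 log₁₀ d + 5 = m + 5 log₁₀ p + 5, so ∂M/∂p = 5/(p ln 10).
σ_M = (5/ln 10) · (σ_p/p) = 2.1715 × 0.0023/0.008544 = 2.1715 × 0.26919 = 0.58455.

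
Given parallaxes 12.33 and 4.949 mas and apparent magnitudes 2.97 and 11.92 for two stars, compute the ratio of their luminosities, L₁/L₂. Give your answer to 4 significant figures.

L₁/L₂ = 612.5

d₁ = 1/p₁ = 1/0.01233″ = 81.103 pc; d₂ = 1/p₂ = 1/0.004949″ = 202.06 pc.
M₁ = m₁ − 5 log₁₀ d₁ + 5 = 2.97 − 9.5452 + 5 = -1.5752.
M₂ = 11.92 − 11.5274 + 5 = 5.3926.
L₁/L₂ = 10^(0.4(M₂ − M₁)) = 10^(0.4 × 6.9678) = 10^2.78712 = 612.52.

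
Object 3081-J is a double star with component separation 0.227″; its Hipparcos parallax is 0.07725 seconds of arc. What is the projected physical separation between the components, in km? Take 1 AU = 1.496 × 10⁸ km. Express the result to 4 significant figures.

4.396 × 10^8 km

d = 1/p = 1/0.07725″ = 12.945 pc.
At distance d (pc), an angle of θ arcsec spans θ·d AU: s = 0.227 × 12.945 = 2.9385 AU.
= 2.9385 × 1.496 × 10⁸ km = 4.3960 × 10^8 km.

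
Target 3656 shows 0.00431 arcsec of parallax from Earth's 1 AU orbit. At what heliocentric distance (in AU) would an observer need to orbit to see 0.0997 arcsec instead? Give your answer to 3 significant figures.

23.1 AU

Parallax scales linearly with baseline: p ∝ B, so B = p_target / p_Earth × 1 AU.
B = 0.0997 / 0.00431 = 23.132 AU.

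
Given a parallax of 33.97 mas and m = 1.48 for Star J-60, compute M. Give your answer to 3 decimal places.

M = -0.865

d = 1/p = 1/0.03397″ = 29.438 pc.
m − M = 5 log₁₀(29.438) − 5 = 7.3445 − 5 = 2.3445.
M = m − (m − M) = 1.48 − 2.3445 = -0.865.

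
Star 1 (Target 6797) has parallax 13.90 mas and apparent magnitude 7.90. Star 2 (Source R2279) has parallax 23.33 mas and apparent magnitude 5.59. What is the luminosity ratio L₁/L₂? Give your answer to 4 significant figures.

d₁ = 1/p₁ = 1/0.01390″ = 71.942 pc; d₂ = 1/p₂ = 1/0.02333″ = 42.863 pc.
M₁ = m₁ − 5 log₁₀ d₁ + 5 = 7.90 − 9.2849 + 5 = 3.6151.
M₂ = 5.59 − 8.1604 + 5 = 2.4296.
L₁/L₂ = 10^(0.4(M₂ − M₁)) = 10^(0.4 × (-1.1855)) = 10^(-0.47420) = 0.33558.

L₁/L₂ = 0.3356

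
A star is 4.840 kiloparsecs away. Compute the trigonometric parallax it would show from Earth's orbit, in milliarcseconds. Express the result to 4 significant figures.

d = 4.840 kpc = 4840 pc.
p = 1/d = 1/4840 = 0.00020661 arcsec.
= 0.00020661 × 1000 = 0.20661 mas.

0.2066 mas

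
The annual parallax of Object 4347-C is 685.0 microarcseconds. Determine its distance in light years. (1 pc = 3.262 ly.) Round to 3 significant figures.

4760 light years

p = 685.0 microarcseconds = 0.0006850 arcsec.
d = 1/p = 1/0.0006850 = 1459.9 pc.
In light-years: 1459.9 × 3.262 = 4762.2 ly.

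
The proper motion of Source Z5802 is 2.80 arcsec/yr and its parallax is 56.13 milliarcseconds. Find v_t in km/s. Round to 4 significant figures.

d = 1/p = 1/0.05613″ = 17.816 pc.
v_t = 4.74 × μ × d = 4.74 × 2.80 × 17.816 = 236.45 km/s.

236.5 km/s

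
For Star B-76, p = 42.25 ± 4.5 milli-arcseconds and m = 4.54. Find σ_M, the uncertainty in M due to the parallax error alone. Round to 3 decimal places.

M = m − 5 log₁₀ d + 5 = m + 5 log₁₀ p + 5, so ∂M/∂p = 5/(p ln 10).
σ_M = (5/ln 10) · (σ_p/p) = 2.1715 × 4.5/42.25 = 2.1715 × 0.10651 = 0.23129.

σ_M = 0.231 mag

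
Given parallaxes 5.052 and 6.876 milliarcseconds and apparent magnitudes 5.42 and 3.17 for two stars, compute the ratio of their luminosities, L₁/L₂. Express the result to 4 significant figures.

L₁/L₂ = 0.2332

d₁ = 1/p₁ = 1/0.005052″ = 197.94 pc; d₂ = 1/p₂ = 1/0.006876″ = 145.43 pc.
M₁ = m₁ − 5 log₁₀ d₁ + 5 = 5.42 − 11.4827 + 5 = -1.0627.
M₂ = 3.17 − 10.8133 + 5 = -2.6433.
L₁/L₂ = 10^(0.4(M₂ − M₁)) = 10^(0.4 × (-1.5806)) = 10^(-0.63224) = 0.23322.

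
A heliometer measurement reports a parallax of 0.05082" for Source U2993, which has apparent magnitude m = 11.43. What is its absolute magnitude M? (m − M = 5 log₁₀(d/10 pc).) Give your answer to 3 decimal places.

d = 1/p = 1/0.05082″ = 19.677 pc.
m − M = 5 log₁₀(19.677) − 5 = 6.4698 − 5 = 1.4698.
M = m − (m − M) = 11.43 − 1.4698 = 9.960.

M = 9.960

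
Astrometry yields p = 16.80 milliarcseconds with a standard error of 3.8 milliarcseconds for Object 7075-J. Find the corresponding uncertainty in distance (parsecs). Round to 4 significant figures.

13.46 pc

d = 1/p, so σ_d = σ_p / p².
σ_d = 0.00380 / (0.01680)² = 0.00380 / 0.00028224 = 13.464 pc.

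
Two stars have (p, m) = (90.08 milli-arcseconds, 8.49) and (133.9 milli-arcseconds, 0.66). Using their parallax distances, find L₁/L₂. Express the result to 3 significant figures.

L₁/L₂ = 0.00163

d₁ = 1/p₁ = 1/0.09008″ = 11.101 pc; d₂ = 1/p₂ = 1/0.1339″ = 7.4683 pc.
M₁ = m₁ − 5 log₁₀ d₁ + 5 = 8.49 − 5.2268 + 5 = 8.2632.
M₂ = 0.66 − 4.3661 + 5 = 1.2939.
L₁/L₂ = 10^(0.4(M₂ − M₁)) = 10^(0.4 × (-6.9693)) = 10^(-2.78772) = 0.0016303.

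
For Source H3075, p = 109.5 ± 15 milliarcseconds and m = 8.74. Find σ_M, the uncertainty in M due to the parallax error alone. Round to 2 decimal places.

σ_M = 0.30 mag

M = m − 5 log₁₀ d + 5 = m + 5 log₁₀ p + 5, so ∂M/∂p = 5/(p ln 10).
σ_M = (5/ln 10) · (σ_p/p) = 2.1715 × 15/109.5 = 2.1715 × 0.13699 = 0.29747.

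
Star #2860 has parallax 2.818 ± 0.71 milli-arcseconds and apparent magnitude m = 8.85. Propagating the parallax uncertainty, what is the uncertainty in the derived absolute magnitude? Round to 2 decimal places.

M = m − 5 log₁₀ d + 5 = m + 5 log₁₀ p + 5, so ∂M/∂p = 5/(p ln 10).
σ_M = (5/ln 10) · (σ_p/p) = 2.1715 × 0.71/2.818 = 2.1715 × 0.25195 = 0.54711.

σ_M = 0.55 mag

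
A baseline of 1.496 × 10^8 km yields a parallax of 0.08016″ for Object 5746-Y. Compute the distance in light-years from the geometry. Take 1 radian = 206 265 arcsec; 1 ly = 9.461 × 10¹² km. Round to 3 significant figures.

θ = 0.08016″ = 0.08016/206265 = 3.8863 × 10^-7 rad.
d = B/θ = (1.496 × 10^8) / (3.8863 × 10^-7) = 3.8494 × 10^14 km = (3.8494 × 10^14) / (9.461 × 10^12) ly = 40.687 ly.

40.7 ly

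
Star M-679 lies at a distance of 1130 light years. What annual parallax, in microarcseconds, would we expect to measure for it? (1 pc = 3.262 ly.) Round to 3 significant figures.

d = 1130 ly ÷ 3.262 = 346.41 pc.
p = 1/d = 1/346.41 = 0.0028868 arcsec.
= 0.0028868 × 10⁶ = 2886.8 μas.

2890 μas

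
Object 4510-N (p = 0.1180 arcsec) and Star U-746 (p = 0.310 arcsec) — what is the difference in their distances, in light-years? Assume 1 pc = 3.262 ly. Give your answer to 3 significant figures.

d_A = 1/0.1180″ = 8.4746 pc; d_B = 1/0.3100″ = 3.2258 pc.
|d_B − d_A| = |3.2258 − 8.4746| = 5.2488 pc = 5.2488 × 3.262 ly = 17.122 ly.

17.1 ly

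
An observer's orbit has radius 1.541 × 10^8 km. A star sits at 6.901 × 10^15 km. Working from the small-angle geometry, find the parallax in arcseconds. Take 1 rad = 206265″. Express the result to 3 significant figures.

0.00461 arcsec

θ ≈ B/d = (1.541 × 10^8) / (6.901 × 10^15) = 2.2330 × 10^-8 rad.
In arcseconds: 2.2330 × 10^-8 × 206265 = 0.0046059″.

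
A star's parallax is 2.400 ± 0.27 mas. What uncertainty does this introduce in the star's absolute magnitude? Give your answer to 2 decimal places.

σ_M = 0.24 mag

M = m − 5 log₁₀ d + 5 = m + 5 log₁₀ p + 5, so ∂M/∂p = 5/(p ln 10).
σ_M = (5/ln 10) · (σ_p/p) = 2.1715 × 0.27/2.400 = 2.1715 × 0.1125 = 0.24429.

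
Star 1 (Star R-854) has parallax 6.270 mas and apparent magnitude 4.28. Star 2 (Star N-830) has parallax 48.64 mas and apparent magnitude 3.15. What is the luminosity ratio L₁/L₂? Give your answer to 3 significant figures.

d₁ = 1/p₁ = 1/0.006270″ = 159.49 pc; d₂ = 1/p₂ = 1/0.04864″ = 20.559 pc.
M₁ = m₁ − 5 log₁₀ d₁ + 5 = 4.28 − 11.0137 + 5 = -1.7337.
M₂ = 3.15 − 6.5650 + 5 = 1.5850.
L₁/L₂ = 10^(0.4(M₂ − M₁)) = 10^(0.4 × 3.3187) = 10^1.32748 = 21.256.

L₁/L₂ = 21.3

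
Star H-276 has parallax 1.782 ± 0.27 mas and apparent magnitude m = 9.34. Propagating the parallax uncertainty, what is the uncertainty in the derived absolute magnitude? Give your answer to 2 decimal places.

σ_M = 0.33 mag

M = m − 5 log₁₀ d + 5 = m + 5 log₁₀ p + 5, so ∂M/∂p = 5/(p ln 10).
σ_M = (5/ln 10) · (σ_p/p) = 2.1715 × 0.27/1.782 = 2.1715 × 0.15152 = 0.32903.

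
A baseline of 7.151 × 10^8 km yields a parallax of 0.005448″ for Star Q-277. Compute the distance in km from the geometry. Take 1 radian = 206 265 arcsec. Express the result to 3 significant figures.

θ = 0.005448″ = 0.005448/206265 = 2.6413 × 10^-8 rad.
d = B/θ = (7.151 × 10^8) / (2.6413 × 10^-8) = 2.7074 × 10^16 km.

2.71 × 10^16 km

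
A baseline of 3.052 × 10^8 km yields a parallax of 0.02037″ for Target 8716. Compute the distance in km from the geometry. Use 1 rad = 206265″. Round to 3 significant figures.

3.09 × 10^15 km

θ = 0.02037″ = 0.02037/206265 = 9.8756 × 10^-8 rad.
d = B/θ = (3.052 × 10^8) / (9.8756 × 10^-8) = 3.0904 × 10^15 km.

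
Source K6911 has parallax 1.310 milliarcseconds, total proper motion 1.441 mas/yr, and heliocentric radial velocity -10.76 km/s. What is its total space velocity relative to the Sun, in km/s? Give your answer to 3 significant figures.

d = 1/p = 1/0.001310″ = 763.36 pc.
μ = 1.441 mas/yr = 0.001441 ″/yr.
v_t = 4.740 μ d = 4.740 × 0.001441 × 763.36 = 5.214 km/s.
v = √(v_r² + v_t²) = √((-10.76)² + 5.214²) = √142.963 = 11.957 km/s.

12.0 km/s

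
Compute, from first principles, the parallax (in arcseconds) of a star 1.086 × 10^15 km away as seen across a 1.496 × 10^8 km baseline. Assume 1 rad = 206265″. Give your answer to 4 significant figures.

0.02841 arcsec

θ ≈ B/d = (1.496 × 10^8) / (1.086 × 10^15) = 1.3775 × 10^-7 rad.
In arcseconds: 1.3775 × 10^-7 × 206265 = 0.028413″.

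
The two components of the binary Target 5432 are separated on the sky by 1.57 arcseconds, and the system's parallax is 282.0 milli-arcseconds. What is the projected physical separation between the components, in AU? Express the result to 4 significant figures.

5.567 AU

d = 1/p = 1/0.2820″ = 3.5461 pc.
At distance d (pc), an angle of θ arcsec spans θ·d AU: s = 1.57 × 3.5461 = 5.5674 AU.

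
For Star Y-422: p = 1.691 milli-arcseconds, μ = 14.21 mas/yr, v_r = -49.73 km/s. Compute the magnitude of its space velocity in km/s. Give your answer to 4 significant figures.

d = 1/p = 1/0.001691″ = 591.37 pc.
μ = 14.21 mas/yr = 0.01421 ″/yr.
v_t = 4.740 μ d = 4.740 × 0.01421 × 591.37 = 39.832 km/s.
v = √(v_r² + v_t²) = √((-49.73)² + 39.832²) = √4059.66 = 63.715 km/s.

63.72 km/s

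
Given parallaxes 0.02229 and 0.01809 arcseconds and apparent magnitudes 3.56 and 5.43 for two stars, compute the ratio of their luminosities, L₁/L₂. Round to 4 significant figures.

d₁ = 1/p₁ = 1/0.02229″ = 44.863 pc; d₂ = 1/p₂ = 1/0.01809″ = 55.279 pc.
M₁ = m₁ − 5 log₁₀ d₁ + 5 = 3.56 − 8.2594 + 5 = 0.3006.
M₂ = 5.43 − 8.7128 + 5 = 1.7172.
L₁/L₂ = 10^(0.4(M₂ − M₁)) = 10^(0.4 × 1.4166) = 10^0.56664 = 3.6867.

L₁/L₂ = 3.687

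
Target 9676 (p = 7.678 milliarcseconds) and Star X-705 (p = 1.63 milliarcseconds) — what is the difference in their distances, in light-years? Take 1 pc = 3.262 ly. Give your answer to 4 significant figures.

1576 ly

d_A = 1/0.007678″ = 130.24 pc; d_B = 1/0.001630″ = 613.5 pc.
|d_B − d_A| = |613.5 − 130.24| = 483.26 pc = 483.26 × 3.262 ly = 1576.4 ly.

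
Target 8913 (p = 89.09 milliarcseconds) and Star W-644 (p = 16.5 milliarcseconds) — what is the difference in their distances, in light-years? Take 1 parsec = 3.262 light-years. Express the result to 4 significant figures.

d_A = 1/0.08909″ = 11.225 pc; d_B = 1/0.01650″ = 60.606 pc.
|d_B − d_A| = |60.606 − 11.225| = 49.381 pc = 49.381 × 3.262 ly = 161.08 ly.

161.1 ly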